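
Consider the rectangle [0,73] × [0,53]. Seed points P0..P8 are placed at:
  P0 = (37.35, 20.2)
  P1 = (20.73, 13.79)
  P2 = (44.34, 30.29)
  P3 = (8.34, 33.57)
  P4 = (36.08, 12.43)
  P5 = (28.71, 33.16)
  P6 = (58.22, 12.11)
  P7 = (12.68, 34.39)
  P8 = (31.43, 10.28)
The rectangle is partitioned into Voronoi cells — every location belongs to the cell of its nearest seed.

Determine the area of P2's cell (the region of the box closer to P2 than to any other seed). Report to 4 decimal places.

1. box [0,73]×[0,53]: [(0, 0) (73, 0) (73, 53) (0, 53)]
2. ⊥bis P2·P0 via (40.845,25.245): [(73, 2.9691) (73, 53) (0.7809, 53)]  |A|=1806.5915
3. ⊥bis P2·P1 via (32.535,22.04): [(20.3939, 39.4128) (73, 2.9691) (73, 53) (10.8984, 53)]  |A|=1737.8574
4. ⊥bis P2·P3 via (26.34,31.93): [(26.6283, 35.0939) (73, 2.9691) (73, 53) (28.2597, 53)]  |A|=1560.5719
5. ⊥bis P2·P4 via (40.21,21.36): [(26.6283, 35.0939) (58.9911, 12.674) (73, 6.1951) (73, 53) (28.2597, 53)]  |A|=1537.976
6. ⊥bis P2·P5 via (36.525,31.725): [(35.9569, 28.6313) (58.9911, 12.674) (73, 6.1951) (73, 53) (40.4315, 53)]  |A|=1300.8782
7. ⊥bis P2·P6 via (51.28,21.2): [(35.9569, 28.6313) (49.0935, 19.5307) (73, 37.7827) (73, 53) (40.4315, 53)]  |A|=907.3397
8. ⊥bis P2·P7 via (28.51,32.34): [(35.9569, 28.6313) (49.0935, 19.5307) (73, 37.7827) (73, 53) (40.4315, 53)]  |A|=907.3397
9. ⊥bis P2·P8 via (37.885,20.285): [(35.9569, 28.6313) (49.0935, 19.5307) (73, 37.7827) (73, 53) (40.4315, 53)]  |A|=907.3397
10. canonical 5-gon: [(35.9569, 28.6313) (49.0935, 19.5307) (73, 37.7827) (73, 53) (40.4315, 53)]
11. shoelace: 907.3397

Area of P2's cell: 907.3397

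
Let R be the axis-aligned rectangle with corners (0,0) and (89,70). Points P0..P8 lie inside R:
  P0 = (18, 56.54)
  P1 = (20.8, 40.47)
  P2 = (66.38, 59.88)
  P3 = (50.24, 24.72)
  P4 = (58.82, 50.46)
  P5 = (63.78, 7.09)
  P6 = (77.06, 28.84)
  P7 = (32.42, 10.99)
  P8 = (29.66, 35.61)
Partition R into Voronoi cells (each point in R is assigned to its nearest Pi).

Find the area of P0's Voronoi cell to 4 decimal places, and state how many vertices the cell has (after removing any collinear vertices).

Area of P0's cell: 839.7651 (5 vertices)

1. box [0,89]×[0,70]: [(0, 0) (89, 0) (89, 70) (0, 70)]
2. ⊥bis P0·P1 via (19.4,48.505): [(0, 45.1248) (89, 60.6319) (89, 70) (0, 70)]  |A|=1523.8254
3. ⊥bis P0·P2 via (42.19,58.21): [(0, 45.1248) (42.5812, 52.544) (41.3761, 70) (0, 70)]  |A|=890.7372
4. ⊥bis P0·P3 via (34.12,40.63): [(0, 45.1248) (42.5812, 52.544) (41.3761, 70) (0, 70)]  |A|=890.7372
5. ⊥bis P0·P4 via (38.41,53.5): [(0, 45.1248) (38.1527, 51.7724) (40.8676, 70) (0, 70)]  |A|=846.9868
6. ⊥bis P0·P5 via (40.89,31.815): [(0, 45.1248) (38.1527, 51.7724) (40.8676, 70) (0, 70)]  |A|=846.9868
7. ⊥bis P0·P6 via (47.53,42.69): [(0, 45.1248) (38.1527, 51.7724) (40.8676, 70) (0, 70)]  |A|=846.9868
8. ⊥bis P0·P7 via (25.21,33.765): [(0, 45.1248) (38.1527, 51.7724) (40.8676, 70) (0, 70)]  |A|=846.9868
9. ⊥bis P0·P8 via (23.83,46.075): [(0, 45.1248) (32.1931, 50.734) (38.5233, 54.2606) (40.8676, 70) (0, 70)]  |A|=839.7651
10. canonical 5-gon: [(0, 45.1248) (32.1931, 50.734) (38.5233, 54.2606) (40.8676, 70) (0, 70)]
11. shoelace: 839.7651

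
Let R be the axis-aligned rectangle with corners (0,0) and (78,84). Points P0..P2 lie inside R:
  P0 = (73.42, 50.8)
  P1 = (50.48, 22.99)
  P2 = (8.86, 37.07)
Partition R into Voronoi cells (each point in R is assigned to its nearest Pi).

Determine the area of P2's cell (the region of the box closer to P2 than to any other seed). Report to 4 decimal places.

Area of P2's cell: 2619.7583

1. box [0,78]×[0,84]: [(0, 0) (78, 0) (78, 84) (0, 84)]
2. ⊥bis P2·P0 via (41.14,43.935): [(0, 0) (50.4837, 0) (32.6194, 84) (0, 84)]  |A|=3490.3274
3. ⊥bis P2·P1 via (29.67,30.03): [(0, 0) (19.5109, 0) (38.5284, 56.2151) (32.6194, 84) (0, 84)]  |A|=2619.7583
4. canonical 5-gon: [(0, 0) (19.5109, 0) (38.5284, 56.2151) (32.6194, 84) (0, 84)]
5. shoelace: 2619.7583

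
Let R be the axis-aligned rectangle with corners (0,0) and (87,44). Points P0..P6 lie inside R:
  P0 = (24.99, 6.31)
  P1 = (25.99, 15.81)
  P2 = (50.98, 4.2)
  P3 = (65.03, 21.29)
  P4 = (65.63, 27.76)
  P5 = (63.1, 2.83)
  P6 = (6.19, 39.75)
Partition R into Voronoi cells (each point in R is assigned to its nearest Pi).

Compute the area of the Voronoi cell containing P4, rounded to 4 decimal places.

1. box [0,87]×[0,44]: [(0, 0) (87, 0) (87, 44) (0, 44)]
2. ⊥bis P4·P0 via (45.31,17.035): [(54.3012, 0) (87, 0) (87, 44) (31.0777, 44)]  |A|=1949.6643
3. ⊥bis P4·P1 via (45.81,21.785): [(49.8151, 8.4995) (54.3012, 0) (87, 0) (87, 44) (39.113, 44)]  |A|=1807.0363
4. ⊥bis P4·P2 via (58.305,15.98): [(45.0811, 24.2028) (84.0039, 0) (87, 0) (87, 44) (39.113, 44)]  |A|=1432.4862
5. ⊥bis P4·P3 via (65.33,24.525): [(44.3988, 26.4661) (87, 22.5154) (87, 44) (39.113, 44)]  |A|=877.4579
6. ⊥bis P4·P5 via (64.365,15.295): [(44.3988, 26.4661) (87, 22.5154) (87, 44) (39.113, 44)]  |A|=877.4579
7. ⊥bis P4·P6 via (35.91,33.755): [(44.3988, 26.4661) (87, 22.5154) (87, 44) (39.113, 44)]  |A|=877.4579
8. canonical 4-gon: [(44.3988, 26.4661) (87, 22.5154) (87, 44) (39.113, 44)]
9. shoelace: 877.4579

Area of P4's cell: 877.4579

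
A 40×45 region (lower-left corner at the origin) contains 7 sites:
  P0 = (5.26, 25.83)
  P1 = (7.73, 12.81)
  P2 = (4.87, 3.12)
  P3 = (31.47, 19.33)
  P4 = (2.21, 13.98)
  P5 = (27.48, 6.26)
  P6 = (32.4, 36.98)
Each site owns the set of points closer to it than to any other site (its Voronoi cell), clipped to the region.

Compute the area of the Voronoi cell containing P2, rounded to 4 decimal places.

Area of P2's cell: 117.5725

1. box [0,40]×[0,45]: [(0, 0) (40, 0) (40, 45) (0, 45)]
2. ⊥bis P2·P0 via (5.065,14.475): [(0, 14.562) (0, 0) (40, 0) (40, 13.8751)]  |A|=568.7408
3. ⊥bis P2·P1 via (6.3,7.965): [(0, 9.8244) (0, 0) (33.2863, 0)]  |A|=163.5097
4. ⊥bis P2·P3 via (18.17,11.225): [(23.1955, 2.9783) (0, 9.8244) (0, 0) (25.0105, 0)]  |A|=151.1858
5. ⊥bis P2·P4 via (3.54,8.55): [(23.1955, 2.9783) (3.9651, 8.6541) (0, 7.6829) (0, 0) (25.0105, 0)]  |A|=146.9401
6. ⊥bis P2·P5 via (16.175,4.69): [(16.1228, 5.0658) (3.9651, 8.6541) (0, 7.6829) (0, 0) (16.8263, 0)]  |A|=117.5725
7. ⊥bis P2·P6 via (18.635,20.05): [(16.1228, 5.0658) (3.9651, 8.6541) (0, 7.6829) (0, 0) (16.8263, 0)]  |A|=117.5725
8. canonical 5-gon: [(16.1228, 5.0658) (3.9651, 8.6541) (0, 7.6829) (0, 0) (16.8263, 0)]
9. shoelace: 117.5725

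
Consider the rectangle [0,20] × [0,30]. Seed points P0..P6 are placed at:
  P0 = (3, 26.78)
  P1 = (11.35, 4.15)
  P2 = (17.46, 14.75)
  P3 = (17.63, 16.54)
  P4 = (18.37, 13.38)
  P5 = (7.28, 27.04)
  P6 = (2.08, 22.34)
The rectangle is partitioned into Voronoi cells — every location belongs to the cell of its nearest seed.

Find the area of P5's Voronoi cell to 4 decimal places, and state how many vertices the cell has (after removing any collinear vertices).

1. box [0,20]×[0,30]: [(0, 0) (20, 0) (20, 30) (0, 30)]
2. ⊥bis P5·P0 via (5.14,26.91): [(6.7747, 0) (20, 0) (20, 30) (4.9523, 30)]  |A|=424.0949
3. ⊥bis P5·P1 via (9.315,15.595): [(5.8646, 14.9815) (20, 17.4949) (20, 30) (4.9523, 30)]  |A|=201.3794
4. ⊥bis P5·P2 via (12.37,20.895): [(5.8343, 15.4813) (20, 27.215) (20, 30) (4.9523, 30)]  |A|=128.9617
5. ⊥bis P5·P3 via (12.455,21.79): [(5.8343, 15.4813) (7.2161, 16.626) (20, 29.2272) (20, 30) (4.9523, 30)]  |A|=116.1
6. ⊥bis P5·P4 via (12.825,20.21): [(5.8343, 15.4813) (7.2161, 16.626) (20, 29.2272) (20, 30) (4.9523, 30)]  |A|=116.1
7. ⊥bis P5·P6 via (4.68,24.69): [(5.3177, 23.9844) (9.7294, 19.1034) (20, 29.2272) (20, 30) (4.9523, 30)]  |A|=98.3307
8. canonical 5-gon: [(5.3177, 23.9844) (9.7294, 19.1034) (20, 29.2272) (20, 30) (4.9523, 30)]
9. shoelace: 98.3307

Area of P5's cell: 98.3307 (5 vertices)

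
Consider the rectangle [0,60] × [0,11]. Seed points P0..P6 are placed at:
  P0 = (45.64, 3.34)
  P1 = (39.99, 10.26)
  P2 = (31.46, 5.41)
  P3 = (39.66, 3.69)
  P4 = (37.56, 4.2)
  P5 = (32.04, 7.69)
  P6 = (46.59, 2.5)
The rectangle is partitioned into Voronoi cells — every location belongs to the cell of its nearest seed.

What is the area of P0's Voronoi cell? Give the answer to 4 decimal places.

1. box [0,60]×[0,11]: [(0, 0) (60, 0) (60, 11) (0, 11)]
2. ⊥bis P0·P1 via (42.815,6.8): [(34.4865, 0) (60, 0) (60, 11) (47.9591, 11)]  |A|=206.5493
3. ⊥bis P0·P2 via (38.55,4.375): [(38.3748, 3.1747) (37.9113, 0) (60, 0) (60, 11) (47.9591, 11)]  |A|=201.113
4. ⊥bis P0·P3 via (42.65,3.515): [(42.8436, 6.8234) (42.4443, 0) (60, 0) (60, 11) (47.9591, 11)]  |A|=179.3999
5. ⊥bis P0·P4 via (41.6,3.77): [(42.8436, 6.8234) (42.4443, 0) (60, 0) (60, 11) (47.9591, 11)]  |A|=179.3999
6. ⊥bis P0·P5 via (38.84,5.515): [(42.8436, 6.8234) (42.4443, 0) (60, 0) (60, 11) (47.9591, 11)]  |A|=179.3999
7. ⊥bis P0·P6 via (46.115,2.92): [(42.8436, 6.8234) (42.4443, 0) (43.5331, 0) (53.2594, 11) (47.9591, 11)]  |A|=51.7588
8. canonical 5-gon: [(42.8436, 6.8234) (42.4443, 0) (43.5331, 0) (53.2594, 11) (47.9591, 11)]
9. shoelace: 51.7588

Area of P0's cell: 51.7588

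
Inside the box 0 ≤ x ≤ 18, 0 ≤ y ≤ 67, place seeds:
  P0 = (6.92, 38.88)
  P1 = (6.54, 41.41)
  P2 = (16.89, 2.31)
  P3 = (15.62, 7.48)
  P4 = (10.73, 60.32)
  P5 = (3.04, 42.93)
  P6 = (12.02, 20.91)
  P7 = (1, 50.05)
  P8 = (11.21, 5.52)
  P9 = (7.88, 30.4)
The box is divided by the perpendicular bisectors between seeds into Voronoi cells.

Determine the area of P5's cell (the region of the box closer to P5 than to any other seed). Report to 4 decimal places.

1. box [0,18]×[0,67]: [(0, 0) (18, 0) (18, 67) (0, 67)]
2. ⊥bis P5·P0 via (4.98,40.905): [(0, 36.134) (18, 53.3785) (18, 67) (0, 67)]  |A|=400.3873
3. ⊥bis P5·P1 via (4.79,42.17): [(0, 36.134) (3.7138, 39.692) (15.5733, 67) (0, 67)]  |A|=269.9537
4. ⊥bis P5·P2 via (9.965,22.62): [(0, 36.134) (3.7138, 39.692) (15.5733, 67) (0, 67)]  |A|=269.9537
5. ⊥bis P5·P3 via (9.33,25.205): [(0, 36.134) (3.7138, 39.692) (15.5733, 67) (0, 67)]  |A|=269.9537
6. ⊥bis P5·P4 via (6.885,51.625): [(0, 54.6696) (0, 36.134) (3.7138, 39.692) (8.5722, 50.8789)]  |A|=91.5753
7. ⊥bis P5·P6 via (7.53,31.92): [(0, 54.6696) (0, 36.134) (3.7138, 39.692) (8.5722, 50.8789)]  |A|=91.5753
8. ⊥bis P5·P7 via (2.02,46.49): [(0, 45.9112) (0, 36.134) (3.7138, 39.692) (7.3264, 48.0104)]  |A|=44.8357
9. ⊥bis P5·P8 via (7.125,24.225): [(0, 45.9112) (0, 36.134) (3.7138, 39.692) (7.3264, 48.0104)]  |A|=44.8357
10. ⊥bis P5·P9 via (5.46,36.665): [(0, 45.9112) (0, 36.134) (3.7138, 39.692) (7.3264, 48.0104)]  |A|=44.8357
11. canonical 4-gon: [(0, 45.9112) (0, 36.134) (3.7138, 39.692) (7.3264, 48.0104)]
12. shoelace: 44.8357

Area of P5's cell: 44.8357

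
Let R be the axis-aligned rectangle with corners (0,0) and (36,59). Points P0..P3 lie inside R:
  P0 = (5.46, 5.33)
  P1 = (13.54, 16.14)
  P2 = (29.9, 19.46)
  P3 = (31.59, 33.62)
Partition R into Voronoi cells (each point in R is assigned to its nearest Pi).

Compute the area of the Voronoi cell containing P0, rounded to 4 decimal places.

Area of P0's cell: 212.7997

1. box [0,36]×[0,59]: [(0, 0) (36, 0) (36, 59) (0, 59)]
2. ⊥bis P0·P1 via (9.5,10.735): [(0, 17.8358) (0, 0) (23.862, 0)]  |A|=212.7997
3. ⊥bis P0·P2 via (17.68,12.395): [(0, 17.8358) (0, 0) (23.862, 0)]  |A|=212.7997
4. ⊥bis P0·P3 via (18.525,19.475): [(0, 17.8358) (0, 0) (23.862, 0)]  |A|=212.7997
5. canonical 3-gon: [(0, 17.8358) (0, 0) (23.862, 0)]
6. shoelace: 212.7997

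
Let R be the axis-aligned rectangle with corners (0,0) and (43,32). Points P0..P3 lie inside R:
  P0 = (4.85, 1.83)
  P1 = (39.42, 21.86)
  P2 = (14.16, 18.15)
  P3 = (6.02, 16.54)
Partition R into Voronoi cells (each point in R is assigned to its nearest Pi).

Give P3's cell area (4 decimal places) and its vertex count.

Area of P3's cell: 215.9620 (4 vertices)

1. box [0,43]×[0,32]: [(0, 0) (43, 0) (43, 32) (0, 32)]
2. ⊥bis P3·P0 via (5.435,9.185): [(0, 9.6173) (43, 6.1972) (43, 32) (0, 32)]  |A|=1035.9893
3. ⊥bis P3·P1 via (22.72,19.2): [(0, 9.6173) (24.5575, 7.664) (20.6812, 32) (0, 32)]  |A|=526.4797
4. ⊥bis P3·P2 via (10.09,17.345): [(0, 9.6173) (11.8042, 8.6784) (7.1914, 32) (0, 32)]  |A|=215.962
5. canonical 4-gon: [(0, 9.6173) (11.8042, 8.6784) (7.1914, 32) (0, 32)]
6. shoelace: 215.962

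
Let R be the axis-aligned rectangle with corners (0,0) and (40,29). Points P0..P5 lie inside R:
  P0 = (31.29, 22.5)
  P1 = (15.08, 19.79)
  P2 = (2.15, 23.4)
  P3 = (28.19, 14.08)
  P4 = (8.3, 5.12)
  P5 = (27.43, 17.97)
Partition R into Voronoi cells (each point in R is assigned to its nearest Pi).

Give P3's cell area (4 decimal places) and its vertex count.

Area of P3's cell: 314.0514 (6 vertices)

1. box [0,40]×[0,29]: [(0, 0) (40, 0) (40, 29) (0, 29)]
2. ⊥bis P3·P0 via (29.74,18.29): [(0, 0) (40, 0) (40, 14.5126) (0.6503, 29) (0, 29)]  |A|=874.9616
3. ⊥bis P3·P1 via (21.635,16.935): [(14.259, 0) (40, 0) (40, 14.5126) (23.2637, 20.6744)]  |A|=387.5329
4. ⊥bis P3·P2 via (15.17,18.74): [(14.259, 0) (40, 0) (40, 14.5126) (23.2637, 20.6744)]  |A|=387.5329
5. ⊥bis P3·P4 via (18.245,9.6): [(18.3443, 9.3796) (22.5696, 0) (40, 0) (40, 14.5126) (23.2637, 20.6744)]  |A|=348.5581
6. ⊥bis P3·P5 via (27.81,16.025): [(20.6275, 14.6217) (18.3443, 9.3796) (22.5696, 0) (40, 0) (40, 14.5126) (33.0901, 17.0566)]  |A|=314.0514
7. canonical 6-gon: [(20.6275, 14.6217) (18.3443, 9.3796) (22.5696, 0) (40, 0) (40, 14.5126) (33.0901, 17.0566)]
8. shoelace: 314.0514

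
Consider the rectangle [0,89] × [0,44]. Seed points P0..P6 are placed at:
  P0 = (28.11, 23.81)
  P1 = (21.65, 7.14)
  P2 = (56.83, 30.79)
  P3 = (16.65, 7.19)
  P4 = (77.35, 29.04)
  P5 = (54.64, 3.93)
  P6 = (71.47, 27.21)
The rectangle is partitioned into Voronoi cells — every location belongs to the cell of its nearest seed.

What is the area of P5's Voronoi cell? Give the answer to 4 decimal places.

Area of P5's cell: 579.6502

1. box [0,89]×[0,44]: [(0, 0) (89, 0) (89, 44) (0, 44)]
2. ⊥bis P5·P0 via (41.375,13.87): [(30.9816, 0) (89, 0) (89, 44) (63.9526, 44)]  |A|=1827.446
3. ⊥bis P5·P1 via (38.145,5.535): [(38.595, 10.1601) (37.6064, 0) (89, 0) (89, 44) (63.9526, 44)]  |A|=1793.7917
4. ⊥bis P5·P2 via (55.735,17.36): [(44.6664, 18.2625) (38.595, 10.1601) (37.6064, 0) (89, 0) (89, 14.6478)]  |A|=820.8186
5. ⊥bis P5·P3 via (35.645,5.56): [(44.6664, 18.2625) (38.595, 10.1601) (37.6064, 0) (89, 0) (89, 14.6478)]  |A|=820.8186
6. ⊥bis P5·P4 via (65.995,16.485): [(65.9483, 16.5273) (44.6664, 18.2625) (38.595, 10.1601) (37.6064, 0) (84.2221, 0)]  |A|=612.5078
7. ⊥bis P5·P6 via (63.055,15.57): [(82.7483, 1.3329) (61.1948, 16.9148) (44.6664, 18.2625) (38.595, 10.1601) (37.6064, 0) (84.2221, 0)]  |A|=579.6502
8. canonical 6-gon: [(82.7483, 1.3329) (61.1948, 16.9148) (44.6664, 18.2625) (38.595, 10.1601) (37.6064, 0) (84.2221, 0)]
9. shoelace: 579.6502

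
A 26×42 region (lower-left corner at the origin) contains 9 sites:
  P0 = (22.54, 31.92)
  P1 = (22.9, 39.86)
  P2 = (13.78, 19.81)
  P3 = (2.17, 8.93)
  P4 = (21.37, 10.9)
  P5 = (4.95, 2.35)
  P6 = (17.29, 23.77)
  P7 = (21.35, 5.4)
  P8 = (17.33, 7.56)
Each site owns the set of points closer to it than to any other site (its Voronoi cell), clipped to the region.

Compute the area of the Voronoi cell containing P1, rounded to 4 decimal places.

Area of P1's cell: 141.4430

1. box [0,26]×[0,42]: [(0, 0) (26, 0) (26, 42) (0, 42)]
2. ⊥bis P1·P0 via (22.72,35.89): [(0, 36.9201) (26, 35.7413) (26, 42) (0, 42)]  |A|=147.4017
3. ⊥bis P1·P2 via (18.34,29.835): [(0, 38.1772) (3.0696, 36.781) (26, 35.7413) (26, 42) (0, 42)]  |A|=145.4723
4. ⊥bis P1·P3 via (12.535,24.395): [(0, 38.1772) (3.0696, 36.781) (26, 35.7413) (26, 42) (0, 42)]  |A|=145.4723
5. ⊥bis P1·P4 via (22.135,25.38): [(0, 38.1772) (3.0696, 36.781) (26, 35.7413) (26, 42) (0, 42)]  |A|=145.4723
6. ⊥bis P1·P5 via (13.925,21.105): [(0, 38.1772) (3.0696, 36.781) (26, 35.7413) (26, 42) (0, 42)]  |A|=145.4723
7. ⊥bis P1·P6 via (20.095,31.815): [(0, 38.8214) (6.2681, 36.6359) (26, 35.7413) (26, 42) (0, 42)]  |A|=141.443
8. ⊥bis P1·P7 via (22.125,22.63): [(0, 38.8214) (6.2681, 36.6359) (26, 35.7413) (26, 42) (0, 42)]  |A|=141.443
9. ⊥bis P1·P8 via (20.115,23.71): [(0, 38.8214) (6.2681, 36.6359) (26, 35.7413) (26, 42) (0, 42)]  |A|=141.443
10. canonical 5-gon: [(0, 38.8214) (6.2681, 36.6359) (26, 35.7413) (26, 42) (0, 42)]
11. shoelace: 141.443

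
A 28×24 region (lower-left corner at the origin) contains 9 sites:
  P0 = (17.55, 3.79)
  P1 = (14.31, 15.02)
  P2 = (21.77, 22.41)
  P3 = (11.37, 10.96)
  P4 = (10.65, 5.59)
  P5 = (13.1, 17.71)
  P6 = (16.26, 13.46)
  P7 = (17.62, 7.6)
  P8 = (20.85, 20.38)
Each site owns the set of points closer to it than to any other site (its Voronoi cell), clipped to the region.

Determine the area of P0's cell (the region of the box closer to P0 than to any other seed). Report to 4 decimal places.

1. box [0,28]×[0,24]: [(0, 0) (28, 0) (28, 24) (0, 24)]
2. ⊥bis P0·P1 via (15.93,9.405): [(0, 4.809) (0, 0) (28, 0) (28, 12.8874)]  |A|=247.7488
3. ⊥bis P0·P2 via (19.66,13.1): [(24.7436, 11.9479) (0, 4.809) (0, 0) (28, 0) (28, 11.2098)]  |A|=245.0175
4. ⊥bis P0·P3 via (14.46,7.375): [(24.7436, 11.9479) (17.2606, 9.7889) (5.9036, 0) (28, 0) (28, 11.2098)]  |A|=174.6198
5. ⊥bis P0·P4 via (14.1,4.69): [(24.7436, 11.9479) (17.2606, 9.7889) (14.8992, 7.7535) (12.8765, 0) (28, 0) (28, 11.2098)]  |A|=147.5873
6. ⊥bis P0·P5 via (15.325,10.75): [(24.7436, 11.9479) (17.2606, 9.7889) (14.8992, 7.7535) (12.8765, 0) (28, 0) (28, 11.2098)]  |A|=147.5873
7. ⊥bis P0·P6 via (16.905,8.625): [(15.7281, 8.468) (14.8992, 7.7535) (12.8765, 0) (28, 0) (28, 10.1051)]  |A|=128.5281
8. ⊥bis P0·P7 via (17.585,5.695): [(14.3775, 5.7539) (12.8765, 0) (28, 0) (28, 5.5036)]  |A|=80.9963
9. ⊥bis P0·P8 via (19.2,12.085): [(14.3775, 5.7539) (12.8765, 0) (28, 0) (28, 5.5036)]  |A|=80.9963
10. canonical 4-gon: [(14.3775, 5.7539) (12.8765, 0) (28, 0) (28, 5.5036)]
11. shoelace: 80.9963

Area of P0's cell: 80.9963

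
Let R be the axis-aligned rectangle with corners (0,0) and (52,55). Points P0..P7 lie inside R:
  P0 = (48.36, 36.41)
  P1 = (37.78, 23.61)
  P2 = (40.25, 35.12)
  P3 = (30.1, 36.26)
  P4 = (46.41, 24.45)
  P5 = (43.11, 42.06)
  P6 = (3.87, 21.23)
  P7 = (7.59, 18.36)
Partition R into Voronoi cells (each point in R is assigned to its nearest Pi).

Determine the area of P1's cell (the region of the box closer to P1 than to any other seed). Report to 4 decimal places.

Area of P1's cell: 528.5978

1. box [0,52]×[0,55]: [(0, 0) (52, 0) (52, 55) (0, 55)]
2. ⊥bis P1·P0 via (43.07,30.01): [(0, 0) (52, 0) (52, 22.6288) (12.8364, 55) (0, 55)]  |A|=2226.1128
3. ⊥bis P1·P2 via (39.015,29.365): [(0, 37.7375) (0, 0) (52, 0) (52, 22.6288) (45.5459, 27.9635)]  |A|=1659.4685
4. ⊥bis P1·P3 via (33.94,29.935): [(34.5717, 30.3185) (0, 9.3295) (0, 0) (52, 0) (52, 22.6288) (45.5459, 27.9635)]  |A|=1168.4133
5. ⊥bis P1·P4 via (42.095,24.03): [(41.6303, 28.8038) (34.5717, 30.3185) (0, 9.3295) (0, 0) (44.434, 0)]  |A|=934.389
6. ⊥bis P1·P5 via (40.445,32.835): [(41.6303, 28.8038) (34.5717, 30.3185) (0, 9.3295) (0, 0) (44.434, 0)]  |A|=934.389
7. ⊥bis P1·P6 via (20.825,22.42): [(41.6303, 28.8038) (34.5717, 30.3185) (20.8551, 21.991) (22.3986, 0) (44.434, 0)]  |A|=590.8217
8. ⊥bis P1·P7 via (22.685,20.985): [(41.6303, 28.8038) (34.5717, 30.3185) (22.352, 22.8998) (26.3343, 0) (44.434, 0)]  |A|=528.5978
9. canonical 5-gon: [(41.6303, 28.8038) (34.5717, 30.3185) (22.352, 22.8998) (26.3343, 0) (44.434, 0)]
10. shoelace: 528.5978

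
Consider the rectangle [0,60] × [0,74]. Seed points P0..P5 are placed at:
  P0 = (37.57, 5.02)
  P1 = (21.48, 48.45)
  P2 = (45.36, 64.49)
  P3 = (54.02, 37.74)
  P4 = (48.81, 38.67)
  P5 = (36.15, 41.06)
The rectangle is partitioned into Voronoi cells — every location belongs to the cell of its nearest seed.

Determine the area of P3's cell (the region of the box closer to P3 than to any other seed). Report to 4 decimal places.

1. box [0,60]×[0,74]: [(0, 0) (60, 0) (60, 74) (0, 74)]
2. ⊥bis P3·P0 via (45.795,21.38): [(0, 44.4035) (60, 14.2384) (60, 74) (0, 74)]  |A|=2680.7432
3. ⊥bis P3·P1 via (37.75,43.095): [(32.7598, 27.9334) (60, 14.2384) (60, 74) (47.9219, 74)]  |A|=1092.1568
4. ⊥bis P3·P2 via (49.69,51.115): [(39.2805, 47.745) (32.7598, 27.9334) (60, 14.2384) (60, 54.4527)]  |A|=731.0965
5. ⊥bis P3·P4 via (51.415,38.205): [(53.9666, 52.4995) (48.1962, 20.1728) (60, 14.2384) (60, 54.4527)]  |A|=329.2252
6. ⊥bis P3·P5 via (45.085,39.4): [(53.9666, 52.4995) (48.1962, 20.1728) (60, 14.2384) (60, 54.4527)]  |A|=329.2252
7. canonical 4-gon: [(53.9666, 52.4995) (48.1962, 20.1728) (60, 14.2384) (60, 54.4527)]
8. shoelace: 329.2252

Area of P3's cell: 329.2252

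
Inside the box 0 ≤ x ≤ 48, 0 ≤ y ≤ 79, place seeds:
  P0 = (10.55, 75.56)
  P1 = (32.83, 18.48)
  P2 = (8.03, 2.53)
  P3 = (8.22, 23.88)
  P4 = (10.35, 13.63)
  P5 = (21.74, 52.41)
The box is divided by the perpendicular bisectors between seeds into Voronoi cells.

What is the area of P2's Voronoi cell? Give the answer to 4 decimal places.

Area of P2's cell: 187.7166

1. box [0,48]×[0,79]: [(0, 0) (48, 0) (48, 79) (0, 79)]
2. ⊥bis P2·P0 via (9.29,39.045): [(0, 39.3656) (0, 0) (48, 0) (48, 37.7093)]  |A|=1849.7957
3. ⊥bis P2·P1 via (20.43,10.505): [(1.9109, 39.2996) (0, 39.3656) (0, 0) (27.1862, 0)]  |A|=571.8159
4. ⊥bis P2·P3 via (8.125,13.205): [(18.7543, 13.1104) (0, 13.2773) (0, 0) (27.1862, 0)]  |A|=302.7149
5. ⊥bis P2·P4 via (9.19,8.08): [(23.9774, 4.9893) (0, 10.0008) (0, 0) (27.1862, 0)]  |A|=187.7166
6. ⊥bis P2·P5 via (14.885,27.47): [(23.9774, 4.9893) (0, 10.0008) (0, 0) (27.1862, 0)]  |A|=187.7166
7. canonical 4-gon: [(23.9774, 4.9893) (0, 10.0008) (0, 0) (27.1862, 0)]
8. shoelace: 187.7166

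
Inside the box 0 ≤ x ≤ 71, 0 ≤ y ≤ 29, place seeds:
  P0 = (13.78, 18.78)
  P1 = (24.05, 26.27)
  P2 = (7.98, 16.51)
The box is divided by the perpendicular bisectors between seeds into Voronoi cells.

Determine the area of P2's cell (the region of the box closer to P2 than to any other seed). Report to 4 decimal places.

Area of P2's cell: 351.2158

1. box [0,71]×[0,29]: [(0, 0) (71, 0) (71, 29) (0, 29)]
2. ⊥bis P2·P0 via (10.88,17.645): [(0, 0) (17.7859, 0) (6.4359, 29) (0, 29)]  |A|=351.2158
3. ⊥bis P2·P1 via (16.015,21.39): [(0, 0) (17.7859, 0) (6.4359, 29) (0, 29)]  |A|=351.2158
4. canonical 4-gon: [(0, 0) (17.7859, 0) (6.4359, 29) (0, 29)]
5. shoelace: 351.2158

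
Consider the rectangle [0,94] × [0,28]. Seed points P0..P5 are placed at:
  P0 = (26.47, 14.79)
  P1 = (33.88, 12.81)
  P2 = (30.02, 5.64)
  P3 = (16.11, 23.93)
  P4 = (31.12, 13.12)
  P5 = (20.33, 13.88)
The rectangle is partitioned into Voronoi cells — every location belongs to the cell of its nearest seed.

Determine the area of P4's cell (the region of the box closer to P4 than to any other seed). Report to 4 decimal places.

Area of P4's cell: 48.6492

1. box [0,94]×[0,28]: [(0, 0) (94, 0) (94, 28) (0, 28)]
2. ⊥bis P4·P0 via (28.795,13.955): [(23.7832, 0) (94, 0) (94, 28) (33.8391, 28)]  |A|=1825.2875
3. ⊥bis P4·P1 via (32.5,12.965): [(23.7832, 0) (31.0438, 0) (34.1887, 28) (33.8391, 28)]  |A|=106.5425
4. ⊥bis P4·P2 via (30.57,9.38): [(27.3234, 9.8574) (32.0725, 9.159) (34.1887, 28) (33.8391, 28)]  |A|=48.6492
5. ⊥bis P4·P3 via (23.615,18.525): [(27.3234, 9.8574) (32.0725, 9.159) (34.1887, 28) (33.8391, 28)]  |A|=48.6492
6. ⊥bis P4·P5 via (25.725,13.5): [(27.3234, 9.8574) (32.0725, 9.159) (34.1887, 28) (33.8391, 28)]  |A|=48.6492
7. canonical 4-gon: [(27.3234, 9.8574) (32.0725, 9.159) (34.1887, 28) (33.8391, 28)]
8. shoelace: 48.6492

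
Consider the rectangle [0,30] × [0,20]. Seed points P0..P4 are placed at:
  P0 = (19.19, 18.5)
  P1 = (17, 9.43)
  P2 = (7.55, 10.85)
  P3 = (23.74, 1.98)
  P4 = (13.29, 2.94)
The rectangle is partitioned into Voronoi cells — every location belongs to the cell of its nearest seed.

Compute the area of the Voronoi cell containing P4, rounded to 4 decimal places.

Area of P4's cell: 84.2950

1. box [0,30]×[0,20]: [(0, 0) (30, 0) (30, 20) (0, 20)]
2. ⊥bis P4·P0 via (16.24,10.72): [(0, 16.8778) (0, 0) (30, 0) (30, 5.5025)]  |A|=335.7054
3. ⊥bis P4·P1 via (15.145,6.185): [(0, 14.8426) (0, 0) (25.9646, 0)]  |A|=192.6912
4. ⊥bis P4·P2 via (10.42,6.895): [(11.9547, 8.0087) (0.9184, 0) (25.9646, 0)]  |A|=100.2939
5. ⊥bis P4·P3 via (18.515,2.46): [(18.672, 4.1688) (11.9547, 8.0087) (0.9184, 0) (18.289, 0)]  |A|=84.295
6. canonical 4-gon: [(18.672, 4.1688) (11.9547, 8.0087) (0.9184, 0) (18.289, 0)]
7. shoelace: 84.295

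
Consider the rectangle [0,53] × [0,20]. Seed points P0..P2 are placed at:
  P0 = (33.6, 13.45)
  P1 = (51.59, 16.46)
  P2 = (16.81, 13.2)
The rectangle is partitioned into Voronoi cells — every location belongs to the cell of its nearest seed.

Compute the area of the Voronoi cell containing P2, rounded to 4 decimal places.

Area of P2's cell: 505.0902

1. box [0,53]×[0,20]: [(0, 0) (53, 0) (53, 20) (0, 20)]
2. ⊥bis P2·P0 via (25.205,13.325): [(0, 0) (25.4034, 0) (25.1056, 20) (0, 20)]  |A|=505.0902
3. ⊥bis P2·P1 via (34.2,14.83): [(0, 0) (25.4034, 0) (25.1056, 20) (0, 20)]  |A|=505.0902
4. canonical 4-gon: [(0, 0) (25.4034, 0) (25.1056, 20) (0, 20)]
5. shoelace: 505.0902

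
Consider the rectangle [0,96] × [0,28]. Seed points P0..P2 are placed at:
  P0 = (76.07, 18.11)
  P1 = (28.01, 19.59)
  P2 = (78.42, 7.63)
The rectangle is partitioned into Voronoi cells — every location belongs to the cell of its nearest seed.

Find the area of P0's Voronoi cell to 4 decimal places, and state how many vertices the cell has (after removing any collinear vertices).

1. box [0,96]×[0,28]: [(0, 0) (96, 0) (96, 28) (0, 28)]
2. ⊥bis P0·P1 via (52.04,18.85): [(51.4595, 0) (96, 0) (96, 28) (52.3218, 28)]  |A|=1235.0619
3. ⊥bis P0·P2 via (77.245,12.87): [(51.6793, 7.1372) (96, 17.0756) (96, 28) (52.3218, 28)]  |A|=697.7137
4. canonical 4-gon: [(51.6793, 7.1372) (96, 17.0756) (96, 28) (52.3218, 28)]
5. shoelace: 697.7137

Area of P0's cell: 697.7137 (4 vertices)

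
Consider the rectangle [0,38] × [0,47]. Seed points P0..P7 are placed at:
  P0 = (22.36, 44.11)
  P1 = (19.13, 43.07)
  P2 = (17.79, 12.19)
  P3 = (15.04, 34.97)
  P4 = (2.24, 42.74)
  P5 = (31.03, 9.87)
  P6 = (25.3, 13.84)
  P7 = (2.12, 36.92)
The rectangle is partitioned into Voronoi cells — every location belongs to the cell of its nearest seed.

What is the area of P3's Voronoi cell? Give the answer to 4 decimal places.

1. box [0,38]×[0,47]: [(0, 0) (38, 0) (38, 47) (0, 47)]
2. ⊥bis P3·P0 via (18.7,39.54): [(0, 0) (38, 0) (38, 24.0831) (9.3852, 47) (0, 47)]  |A|=1458.1187
3. ⊥bis P3·P1 via (17.085,39.02): [(0, 0) (38, 0) (38, 24.0831) (23.2127, 35.9259) (1.2811, 47) (0, 47)]  |A|=1413.2459
4. ⊥bis P3·P2 via (16.415,23.58): [(0, 21.5984) (35.7185, 25.9103) (23.2127, 35.9259) (1.2811, 47) (0, 47)]  |A|=507.7462
5. ⊥bis P3·P4 via (8.64,38.855): [(0, 24.6218) (0, 21.5984) (35.7185, 25.9103) (23.2127, 35.9259) (10.6979, 42.2451)]  |A|=385.0006
6. ⊥bis P3·P5 via (23.035,22.42): [(0, 24.6218) (0, 21.5984) (26.8294, 24.8372) (32.5266, 28.4666) (23.2127, 35.9259) (10.6979, 42.2451)]  |A|=371.9263
7. ⊥bis P3·P6 via (20.17,24.405): [(0, 24.6218) (0, 21.5984) (19.1512, 23.9103) (31.0199, 29.6733) (23.2127, 35.9259) (10.6979, 42.2451)]  |A|=349.1306
8. ⊥bis P3·P7 via (8.58,35.945): [(9.1447, 39.6864) (6.5337, 22.3871) (19.1512, 23.9103) (31.0199, 29.6733) (23.2127, 35.9259) (10.6979, 42.2451)]  |A|=279.8219
9. canonical 6-gon: [(9.1447, 39.6864) (6.5337, 22.3871) (19.1512, 23.9103) (31.0199, 29.6733) (23.2127, 35.9259) (10.6979, 42.2451)]
10. shoelace: 279.8219

Area of P3's cell: 279.8219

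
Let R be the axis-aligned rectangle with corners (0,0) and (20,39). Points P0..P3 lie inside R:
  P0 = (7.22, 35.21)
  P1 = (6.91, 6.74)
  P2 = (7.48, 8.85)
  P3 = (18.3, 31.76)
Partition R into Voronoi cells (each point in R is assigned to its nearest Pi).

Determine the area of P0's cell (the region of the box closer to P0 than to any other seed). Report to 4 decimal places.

Area of P0's cell: 201.0934

1. box [0,20]×[0,39]: [(0, 0) (20, 0) (20, 39) (0, 39)]
2. ⊥bis P0·P1 via (7.065,20.975): [(0, 21.0519) (20, 20.8342) (20, 39) (0, 39)]  |A|=361.1392
3. ⊥bis P0·P2 via (7.35,22.03): [(0, 21.9575) (20, 22.1548) (20, 39) (0, 39)]  |A|=338.8772
4. ⊥bis P0·P3 via (12.76,33.485): [(0, 21.9575) (9.1989, 22.0482) (14.4772, 39) (0, 39)]  |A|=201.0934
5. canonical 4-gon: [(0, 21.9575) (9.1989, 22.0482) (14.4772, 39) (0, 39)]
6. shoelace: 201.0934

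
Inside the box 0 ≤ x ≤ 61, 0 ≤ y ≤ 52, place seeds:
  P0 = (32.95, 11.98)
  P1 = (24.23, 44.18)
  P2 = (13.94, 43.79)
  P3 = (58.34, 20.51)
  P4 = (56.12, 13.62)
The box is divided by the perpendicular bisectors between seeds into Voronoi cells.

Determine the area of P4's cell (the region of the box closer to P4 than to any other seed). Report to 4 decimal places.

1. box [0,61]×[0,52]: [(0, 0) (61, 0) (61, 52) (0, 52)]
2. ⊥bis P4·P0 via (44.535,12.8): [(45.441, 0) (61, 0) (61, 52) (41.7604, 52)]  |A|=904.7642
3. ⊥bis P4·P1 via (40.175,28.9): [(43.1739, 32.0294) (45.441, 0) (61, 0) (61, 50.6313)]  |A|=700.4521
4. ⊥bis P4·P2 via (35.03,28.705): [(43.1739, 32.0294) (45.441, 0) (61, 0) (61, 50.6313)]  |A|=700.4521
5. ⊥bis P4·P3 via (57.23,17.065): [(43.9298, 21.3504) (45.441, 0) (61, 0) (61, 15.8503)]  |A|=301.3793
6. canonical 4-gon: [(43.9298, 21.3504) (45.441, 0) (61, 0) (61, 15.8503)]
7. shoelace: 301.3793

Area of P4's cell: 301.3793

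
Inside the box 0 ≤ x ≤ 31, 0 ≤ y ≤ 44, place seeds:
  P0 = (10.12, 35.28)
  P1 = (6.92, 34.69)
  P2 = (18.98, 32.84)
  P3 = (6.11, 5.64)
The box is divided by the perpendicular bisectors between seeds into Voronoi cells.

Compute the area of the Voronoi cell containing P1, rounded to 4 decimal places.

1. box [0,31]×[0,44]: [(0, 0) (31, 0) (31, 44) (0, 44)]
2. ⊥bis P1·P0 via (8.52,34.985): [(0, 0) (14.9704, 0) (6.8579, 44) (0, 44)]  |A|=480.2208
3. ⊥bis P1·P2 via (12.95,33.765): [(0, 0) (7.7705, 0) (11.0403, 21.3157) (6.8579, 44) (0, 44)]  |A|=403.4854
4. ⊥bis P1·P3 via (6.515,20.165): [(0, 20.3467) (10.8452, 20.0443) (11.0403, 21.3157) (6.8579, 44) (0, 44)]  |A|=215.2766
5. canonical 5-gon: [(0, 20.3467) (10.8452, 20.0443) (11.0403, 21.3157) (6.8579, 44) (0, 44)]
6. shoelace: 215.2766

Area of P1's cell: 215.2766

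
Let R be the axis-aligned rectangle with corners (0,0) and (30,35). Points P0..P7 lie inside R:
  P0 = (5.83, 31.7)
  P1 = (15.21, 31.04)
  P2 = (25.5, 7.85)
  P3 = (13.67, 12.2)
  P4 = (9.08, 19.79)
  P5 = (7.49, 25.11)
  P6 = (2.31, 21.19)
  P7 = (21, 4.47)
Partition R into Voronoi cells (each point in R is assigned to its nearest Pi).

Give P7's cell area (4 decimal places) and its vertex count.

1. box [0,30]×[0,35]: [(0, 0) (30, 0) (30, 35) (0, 35)]
2. ⊥bis P7·P0 via (13.415,18.085): [(0, 10.6114) (0, 0) (30, 0) (30, 27.3246)]  |A|=569.0404
3. ⊥bis P7·P1 via (18.105,17.755): [(9.429, 15.8644) (0, 10.6114) (0, 0) (30, 0) (30, 20.3471)]  |A|=497.2732
4. ⊥bis P7·P2 via (23.25,6.16): [(15.0422, 17.0876) (9.429, 15.8644) (0, 10.6114) (0, 0) (27.8768, 0)]  |A|=326.9593
5. ⊥bis P7·P3 via (17.335,8.335): [(19.8354, 10.706) (8.5452, 0) (27.8768, 0)]  |A|=103.4829
6. ⊥bis P7·P4 via (15.04,12.13): [(19.8354, 10.706) (8.5452, 0) (27.8768, 0)]  |A|=103.4829
7. ⊥bis P7·P5 via (14.245,14.79): [(19.8354, 10.706) (8.5452, 0) (27.8768, 0)]  |A|=103.4829
8. ⊥bis P7·P6 via (11.655,12.83): [(19.8354, 10.706) (8.5452, 0) (27.8768, 0)]  |A|=103.4829
9. canonical 3-gon: [(19.8354, 10.706) (8.5452, 0) (27.8768, 0)]
10. shoelace: 103.4829

Area of P7's cell: 103.4829 (3 vertices)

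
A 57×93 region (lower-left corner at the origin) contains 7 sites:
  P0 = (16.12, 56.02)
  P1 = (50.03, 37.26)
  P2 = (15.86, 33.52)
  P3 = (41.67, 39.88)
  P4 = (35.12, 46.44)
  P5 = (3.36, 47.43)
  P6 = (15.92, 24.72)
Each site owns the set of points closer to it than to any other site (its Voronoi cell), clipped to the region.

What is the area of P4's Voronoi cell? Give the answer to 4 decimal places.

1. box [0,57]×[0,93]: [(0, 0) (57, 0) (57, 93) (0, 93)]
2. ⊥bis P4·P0 via (25.62,51.23): [(0, 0.4179) (0, 0) (57, 0) (57, 93) (46.6809, 93)]  |A|=3140.0931
3. ⊥bis P4·P1 via (42.575,41.85): [(0, 0.4179) (0, 0) (16.8082, 0) (57, 65.2788) (57, 93) (46.6809, 93)]  |A|=1828.2561
4. ⊥bis P4·P2 via (25.49,39.98): [(22.3259, 44.6968) (33.7982, 27.5949) (57, 65.2788) (57, 93) (46.6809, 93)]  |A|=1144.3857
5. ⊥bis P4·P3 via (38.395,43.16): [(22.3259, 44.6968) (29.389, 34.1677) (51.3389, 56.0842) (57, 65.2788) (57, 93) (46.6809, 93)]  |A|=1023.9319
6. ⊥bis P4·P5 via (19.24,46.935): [(22.3259, 44.6968) (29.389, 34.1677) (51.3389, 56.0842) (57, 65.2788) (57, 93) (46.6809, 93)]  |A|=1023.9319
7. ⊥bis P4·P6 via (25.52,35.58): [(22.3259, 44.6968) (29.389, 34.1677) (51.3389, 56.0842) (57, 65.2788) (57, 93) (46.6809, 93)]  |A|=1023.9319
8. canonical 6-gon: [(22.3259, 44.6968) (29.389, 34.1677) (51.3389, 56.0842) (57, 65.2788) (57, 93) (46.6809, 93)]
9. shoelace: 1023.9319

Area of P4's cell: 1023.9319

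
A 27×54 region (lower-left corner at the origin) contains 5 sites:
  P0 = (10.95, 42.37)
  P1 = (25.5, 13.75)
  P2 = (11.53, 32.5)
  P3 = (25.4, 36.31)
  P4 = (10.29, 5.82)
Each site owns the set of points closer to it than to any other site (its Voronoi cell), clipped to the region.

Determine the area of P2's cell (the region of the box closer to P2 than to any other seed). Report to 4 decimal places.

Area of P2's cell: 335.2544

1. box [0,27]×[0,54]: [(0, 0) (27, 0) (27, 54) (0, 54)]
2. ⊥bis P2·P0 via (11.24,37.435): [(0, 36.7745) (0, 0) (27, 0) (27, 38.3611)]  |A|=1014.3308
3. ⊥bis P2·P1 via (18.515,23.125): [(0, 36.7745) (0, 9.3301) (27, 29.4469) (27, 38.3611)]  |A|=490.8415
4. ⊥bis P2·P3 via (18.465,34.405): [(17.5311, 37.8047) (0, 36.7745) (0, 9.3301) (21.0456, 25.0105)]  |A|=402.751
5. ⊥bis P2·P4 via (10.91,19.16): [(17.5311, 37.8047) (0, 36.7745) (0, 19.6671) (13.0593, 19.0601) (21.0456, 25.0105)]  |A|=335.2544
6. canonical 5-gon: [(17.5311, 37.8047) (0, 36.7745) (0, 19.6671) (13.0593, 19.0601) (21.0456, 25.0105)]
7. shoelace: 335.2544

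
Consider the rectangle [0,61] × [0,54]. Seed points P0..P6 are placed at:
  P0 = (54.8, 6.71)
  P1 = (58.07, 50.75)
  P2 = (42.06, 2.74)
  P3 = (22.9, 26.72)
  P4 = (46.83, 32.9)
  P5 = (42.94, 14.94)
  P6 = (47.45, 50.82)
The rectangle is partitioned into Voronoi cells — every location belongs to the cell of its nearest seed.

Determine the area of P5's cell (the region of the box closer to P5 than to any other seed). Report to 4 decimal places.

Area of P5's cell: 323.1993

1. box [0,61]×[0,54]: [(0, 0) (61, 0) (61, 54) (0, 54)]
2. ⊥bis P5·P0 via (48.87,10.825): [(0, 0) (41.3582, 0) (61, 28.3052) (61, 54) (0, 54)]  |A|=3016.018
3. ⊥bis P5·P1 via (50.505,32.845): [(0, 0) (41.3582, 0) (61, 28.3052) (61, 28.4108) (0.4349, 54) (0, 54)]  |A|=2241.1113
4. ⊥bis P5·P2 via (42.5,8.84): [(0, 11.9056) (47.2546, 8.497) (61, 28.3052) (61, 28.4108) (0.4349, 54) (0, 54)]  |A|=1784.1035
5. ⊥bis P5·P3 via (32.92,20.83): [(26.5483, 9.9906) (47.2546, 8.497) (61, 28.3052) (61, 28.4108) (42.0761, 36.4063)]  |A|=529.1793
6. ⊥bis P5·P4 via (44.885,23.92): [(35.8826, 25.8699) (26.5483, 9.9906) (47.2546, 8.497) (56.249, 21.4586)]  |A|=323.1993
7. ⊥bis P5·P6 via (45.195,32.88): [(35.8826, 25.8699) (26.5483, 9.9906) (47.2546, 8.497) (56.249, 21.4586)]  |A|=323.1993
8. canonical 4-gon: [(35.8826, 25.8699) (26.5483, 9.9906) (47.2546, 8.497) (56.249, 21.4586)]
9. shoelace: 323.1993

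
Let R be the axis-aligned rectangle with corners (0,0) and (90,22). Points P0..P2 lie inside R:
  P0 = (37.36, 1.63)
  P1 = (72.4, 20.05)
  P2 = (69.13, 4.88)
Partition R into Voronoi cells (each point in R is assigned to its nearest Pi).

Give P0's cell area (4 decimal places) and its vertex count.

Area of P0's cell: 1147.6356 (5 vertices)

1. box [0,90]×[0,22]: [(0, 0) (90, 0) (90, 22) (0, 22)]
2. ⊥bis P0·P1 via (54.88,10.84): [(0, 0) (60.5784, 0) (49.0134, 22) (0, 22)]  |A|=1205.5096
3. ⊥bis P0·P2 via (53.245,3.255): [(0, 0) (53.578, 0) (51.8865, 16.5344) (49.0134, 22) (0, 22)]  |A|=1147.6356
4. canonical 5-gon: [(0, 0) (53.578, 0) (51.8865, 16.5344) (49.0134, 22) (0, 22)]
5. shoelace: 1147.6356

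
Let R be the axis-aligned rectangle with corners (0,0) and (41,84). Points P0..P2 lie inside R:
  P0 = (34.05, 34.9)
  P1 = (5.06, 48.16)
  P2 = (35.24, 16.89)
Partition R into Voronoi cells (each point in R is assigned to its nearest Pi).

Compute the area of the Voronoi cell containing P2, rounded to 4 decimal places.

Area of P2's cell: 961.7290

1. box [0,41]×[0,84]: [(0, 0) (41, 0) (41, 84) (0, 84)]
2. ⊥bis P2·P0 via (34.645,25.895): [(0, 23.6059) (0, 0) (41, 0) (41, 26.3149)]  |A|=1023.3755
3. ⊥bis P2·P1 via (20.15,32.525): [(11.7104, 24.3796) (0, 13.0774) (0, 0) (41, 0) (41, 26.3149)]  |A|=961.729
4. canonical 5-gon: [(11.7104, 24.3796) (0, 13.0774) (0, 0) (41, 0) (41, 26.3149)]
5. shoelace: 961.729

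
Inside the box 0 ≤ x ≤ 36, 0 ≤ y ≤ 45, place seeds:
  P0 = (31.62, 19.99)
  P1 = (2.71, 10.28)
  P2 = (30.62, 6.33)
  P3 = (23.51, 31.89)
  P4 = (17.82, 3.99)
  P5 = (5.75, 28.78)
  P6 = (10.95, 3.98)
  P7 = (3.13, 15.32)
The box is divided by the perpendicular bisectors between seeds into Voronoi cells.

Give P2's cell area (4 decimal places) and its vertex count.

1. box [0,36]×[0,45]: [(0, 0) (36, 0) (36, 45) (0, 45)]
2. ⊥bis P2·P0 via (31.12,13.16): [(0, 15.4382) (0, 0) (36, 0) (36, 12.8028)]  |A|=508.3369
3. ⊥bis P2·P1 via (16.665,8.305): [(17.4933, 14.1576) (15.4896, 0) (36, 0) (36, 12.8028)]  |A|=263.6569
4. ⊥bis P2·P3 via (27.065,19.11): [(17.4933, 14.1576) (15.4896, 0) (36, 0) (36, 12.8028)]  |A|=263.6569
5. ⊥bis P2·P4 via (24.22,5.16): [(22.6441, 13.7805) (25.1633, 0) (36, 0) (36, 12.8028)]  |A|=160.1638
6. ⊥bis P2·P5 via (18.185,17.555): [(22.6441, 13.7805) (25.1633, 0) (36, 0) (36, 12.8028)]  |A|=160.1638
7. ⊥bis P2·P6 via (20.785,5.155): [(22.6441, 13.7805) (25.1633, 0) (36, 0) (36, 12.8028)]  |A|=160.1638
8. ⊥bis P2·P7 via (16.875,10.825): [(22.6441, 13.7805) (25.1633, 0) (36, 0) (36, 12.8028)]  |A|=160.1638
9. canonical 4-gon: [(22.6441, 13.7805) (25.1633, 0) (36, 0) (36, 12.8028)]
10. shoelace: 160.1638

Area of P2's cell: 160.1638 (4 vertices)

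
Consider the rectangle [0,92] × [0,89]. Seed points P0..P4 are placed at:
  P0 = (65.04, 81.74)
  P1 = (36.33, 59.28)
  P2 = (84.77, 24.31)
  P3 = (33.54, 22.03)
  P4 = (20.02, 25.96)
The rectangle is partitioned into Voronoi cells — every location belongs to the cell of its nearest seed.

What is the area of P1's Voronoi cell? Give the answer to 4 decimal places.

Area of P1's cell: 2365.0872

1. box [0,92]×[0,89]: [(0, 0) (92, 0) (92, 89) (0, 89)]
2. ⊥bis P1·P0 via (50.685,70.51): [(0, 0) (92, 0) (92, 17.6982) (36.2202, 89) (0, 89)]  |A|=6199.3979
3. ⊥bis P1·P2 via (60.55,41.795): [(0, 0) (30.3772, 0) (66.5966, 50.1707) (36.2202, 89) (0, 89)]  |A|=4428.7724
4. ⊥bis P1·P3 via (34.935,40.655): [(0, 43.2716) (58.4552, 38.8934) (66.5966, 50.1707) (36.2202, 89) (0, 89)]  |A|=2573.3113
5. ⊥bis P1·P4 via (28.175,42.62): [(0, 56.4115) (31.6933, 40.8978) (58.4552, 38.8934) (66.5966, 50.1707) (36.2202, 89) (0, 89)]  |A|=2365.0872
6. canonical 6-gon: [(0, 56.4115) (31.6933, 40.8978) (58.4552, 38.8934) (66.5966, 50.1707) (36.2202, 89) (0, 89)]
7. shoelace: 2365.0872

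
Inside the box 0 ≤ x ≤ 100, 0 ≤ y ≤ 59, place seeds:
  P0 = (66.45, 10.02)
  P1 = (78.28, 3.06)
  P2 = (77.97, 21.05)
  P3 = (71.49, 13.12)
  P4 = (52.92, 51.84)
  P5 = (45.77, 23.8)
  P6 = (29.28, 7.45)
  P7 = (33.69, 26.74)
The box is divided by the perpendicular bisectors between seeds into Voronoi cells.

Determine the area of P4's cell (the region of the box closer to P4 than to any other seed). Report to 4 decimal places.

1. box [0,100]×[0,59]: [(0, 0) (100, 0) (100, 59) (0, 59)]
2. ⊥bis P4·P0 via (59.685,30.93): [(0, 11.6201) (100, 43.9731) (100, 59) (0, 59)]  |A|=3120.3382
3. ⊥bis P4·P1 via (65.6,27.45): [(0, 11.6201) (93.0689, 41.7307) (100, 45.3341) (100, 59) (0, 59)]  |A|=3115.6217
4. ⊥bis P4·P2 via (65.445,36.445): [(0, 11.6201) (57.9937, 30.3828) (93.1683, 59) (0, 59)]  |A|=2706.9738
5. ⊥bis P4·P3 via (62.205,32.48): [(0, 11.6201) (57.4974, 30.2222) (58.2257, 30.5715) (93.1683, 59) (0, 59)]  |A|=2706.9456
6. ⊥bis P4·P5 via (49.345,37.82): [(0, 50.4026) (62.8898, 34.3662) (93.1683, 59) (0, 59)]  |A|=1417.8898
7. ⊥bis P4·P6 via (41.1,29.645): [(0, 51.5329) (4.0722, 49.3642) (62.8898, 34.3662) (93.1683, 59) (0, 59)]  |A|=1415.5884
8. ⊥bis P4·P7 via (43.305,39.29): [(43.1677, 39.3952) (62.8898, 34.3662) (93.1683, 59) (17.5785, 59)]  |A|=1060.0134
9. canonical 4-gon: [(43.1677, 39.3952) (62.8898, 34.3662) (93.1683, 59) (17.5785, 59)]
10. shoelace: 1060.0134

Area of P4's cell: 1060.0134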